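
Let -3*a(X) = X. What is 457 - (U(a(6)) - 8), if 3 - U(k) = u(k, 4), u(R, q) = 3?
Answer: 465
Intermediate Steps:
a(X) = -X/3
U(k) = 0 (U(k) = 3 - 1*3 = 3 - 3 = 0)
457 - (U(a(6)) - 8) = 457 - (0 - 8) = 457 - (-8) = 457 - 1*(-8) = 457 + 8 = 465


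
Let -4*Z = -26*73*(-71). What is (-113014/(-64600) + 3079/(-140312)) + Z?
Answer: -38168899786679/1133019400 ≈ -33688.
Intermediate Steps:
Z = -67379/2 (Z = -(-26*73)*(-71)/4 = -(-949)*(-71)/2 = -1/4*134758 = -67379/2 ≈ -33690.)
(-113014/(-64600) + 3079/(-140312)) + Z = (-113014/(-64600) + 3079/(-140312)) - 67379/2 = (-113014*(-1/64600) + 3079*(-1/140312)) - 67379/2 = (56507/32300 - 3079/140312) - 67379/2 = 1957289621/1133019400 - 67379/2 = -38168899786679/1133019400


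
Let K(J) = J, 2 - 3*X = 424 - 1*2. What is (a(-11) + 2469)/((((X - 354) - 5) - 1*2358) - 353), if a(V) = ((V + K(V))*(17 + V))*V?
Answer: -1307/1070 ≈ -1.2215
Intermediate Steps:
X = -140 (X = 2/3 - (424 - 1*2)/3 = 2/3 - (424 - 2)/3 = 2/3 - 1/3*422 = 2/3 - 422/3 = -140)
a(V) = 2*V**2*(17 + V) (a(V) = ((V + V)*(17 + V))*V = ((2*V)*(17 + V))*V = (2*V*(17 + V))*V = 2*V**2*(17 + V))
(a(-11) + 2469)/((((X - 354) - 5) - 1*2358) - 353) = (2*(-11)**2*(17 - 11) + 2469)/((((-140 - 354) - 5) - 1*2358) - 353) = (2*121*6 + 2469)/(((-494 - 5) - 2358) - 353) = (1452 + 2469)/((-499 - 2358) - 353) = 3921/(-2857 - 353) = 3921/(-3210) = 3921*(-1/3210) = -1307/1070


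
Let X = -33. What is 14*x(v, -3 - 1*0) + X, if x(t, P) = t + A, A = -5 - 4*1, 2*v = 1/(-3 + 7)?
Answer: -629/4 ≈ -157.25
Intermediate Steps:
v = ⅛ (v = 1/(2*(-3 + 7)) = (½)/4 = (½)*(¼) = ⅛ ≈ 0.12500)
A = -9 (A = -5 - 4 = -9)
x(t, P) = -9 + t (x(t, P) = t - 9 = -9 + t)
14*x(v, -3 - 1*0) + X = 14*(-9 + ⅛) - 33 = 14*(-71/8) - 33 = -497/4 - 33 = -629/4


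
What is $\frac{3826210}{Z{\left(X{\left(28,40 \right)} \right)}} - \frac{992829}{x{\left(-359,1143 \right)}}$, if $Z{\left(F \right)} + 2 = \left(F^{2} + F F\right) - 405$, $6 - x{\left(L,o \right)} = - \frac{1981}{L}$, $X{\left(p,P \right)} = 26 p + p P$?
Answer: $- \frac{2434315332499081}{1181555573} \approx -2.0603 \cdot 10^{6}$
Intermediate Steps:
$X{\left(p,P \right)} = 26 p + P p$
$x{\left(L,o \right)} = 6 + \frac{1981}{L}$ ($x{\left(L,o \right)} = 6 - - \frac{1981}{L} = 6 + \frac{1981}{L}$)
$Z{\left(F \right)} = -407 + 2 F^{2}$ ($Z{\left(F \right)} = -2 - \left(405 - F^{2} - F F\right) = -2 + \left(\left(F^{2} + F^{2}\right) - 405\right) = -2 + \left(2 F^{2} - 405\right) = -2 + \left(-405 + 2 F^{2}\right) = -407 + 2 F^{2}$)
$\frac{3826210}{Z{\left(X{\left(28,40 \right)} \right)}} - \frac{992829}{x{\left(-359,1143 \right)}} = \frac{3826210}{-407 + 2 \left(28 \left(26 + 40\right)\right)^{2}} - \frac{992829}{6 + \frac{1981}{-359}} = \frac{3826210}{-407 + 2 \left(28 \cdot 66\right)^{2}} - \frac{992829}{6 + 1981 \left(- \frac{1}{359}\right)} = \frac{3826210}{-407 + 2 \cdot 1848^{2}} - \frac{992829}{6 - \frac{1981}{359}} = \frac{3826210}{-407 + 2 \cdot 3415104} - \frac{992829}{\frac{173}{359}} = \frac{3826210}{-407 + 6830208} - \frac{356425611}{173} = \frac{3826210}{6829801} - \frac{356425611}{173} = - \frac{2434315332499081}{1181555573}$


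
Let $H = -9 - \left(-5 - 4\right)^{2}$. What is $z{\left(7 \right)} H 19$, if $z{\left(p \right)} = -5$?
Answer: $8550$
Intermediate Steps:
$H = -90$ ($H = -9 - \left(-9\right)^{2} = -9 - 81 = -90$)
$z{\left(7 \right)} H 19 = \left(-5\right) \left(-90\right) 19 = 450 \cdot 19 = 8550$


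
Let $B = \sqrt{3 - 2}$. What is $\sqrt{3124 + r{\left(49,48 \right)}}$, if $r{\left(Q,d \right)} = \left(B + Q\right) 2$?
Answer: $2 \sqrt{806} \approx 56.78$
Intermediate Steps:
$B = 1$ ($B = \sqrt{3 + \left(-4 + 2\right)} = \sqrt{3 - 2} = \sqrt{1} = 1$)
$r{\left(Q,d \right)} = 2 + 2 Q$ ($r{\left(Q,d \right)} = \left(1 + Q\right) 2 = 2 + 2 Q$)
$\sqrt{3124 + r{\left(49,48 \right)}} = \sqrt{3124 + \left(2 + 2 \cdot 49\right)} = \sqrt{3124 + \left(2 + 98\right)} = \sqrt{3124 + 100} = \sqrt{3224} = 2 \sqrt{806}$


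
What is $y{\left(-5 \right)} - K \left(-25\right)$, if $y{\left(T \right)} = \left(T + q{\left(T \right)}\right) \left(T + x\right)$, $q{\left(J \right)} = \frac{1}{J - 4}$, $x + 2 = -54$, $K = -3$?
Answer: $\frac{2131}{9} \approx 236.78$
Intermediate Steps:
$x = -56$ ($x = -2 - 54 = -56$)
$q{\left(J \right)} = \frac{1}{-4 + J}$
$y{\left(T \right)} = \left(-56 + T\right) \left(T + \frac{1}{-4 + T}\right)$ ($y{\left(T \right)} = \left(T + \frac{1}{-4 + T}\right) \left(T - 56\right) = \left(T + \frac{1}{-4 + T}\right) \left(-56 + T\right) = \left(-56 + T\right) \left(T + \frac{1}{-4 + T}\right)$)
$y{\left(-5 \right)} - K \left(-25\right) = \frac{-56 - 5 - 5 \left(-56 - 5\right) \left(-4 - 5\right)}{-4 - 5} - \left(-3\right) \left(-25\right) = \frac{-56 - 5 - \left(-305\right) \left(-9\right)}{-9} - 75 = - \frac{-56 - 5 - 2745}{9} - 75 = \left(- \frac{1}{9}\right) \left(-2806\right) - 75 = \frac{2806}{9} - 75 = \frac{2131}{9}$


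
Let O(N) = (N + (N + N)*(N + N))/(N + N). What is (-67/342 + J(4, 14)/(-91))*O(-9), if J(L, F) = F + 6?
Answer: 64685/8892 ≈ 7.2745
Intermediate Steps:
J(L, F) = 6 + F
O(N) = (N + 4*N²)/(2*N) (O(N) = (N + (2*N)*(2*N))/((2*N)) = (N + 4*N²)*(1/(2*N)) = (N + 4*N²)/(2*N))
(-67/342 + J(4, 14)/(-91))*O(-9) = (-67/342 + (6 + 14)/(-91))*(½ + 2*(-9)) = (-67*1/342 + 20*(-1/91))*(½ - 18) = (-67/342 - 20/91)*(-35/2) = -12937/31122*(-35/2) = 64685/8892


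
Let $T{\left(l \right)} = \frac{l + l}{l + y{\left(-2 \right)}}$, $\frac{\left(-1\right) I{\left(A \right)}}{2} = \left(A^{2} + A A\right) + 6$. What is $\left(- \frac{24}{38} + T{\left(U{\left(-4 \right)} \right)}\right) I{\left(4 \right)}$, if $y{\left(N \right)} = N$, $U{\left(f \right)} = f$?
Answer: $- \frac{160}{3} \approx -53.333$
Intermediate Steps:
$I{\left(A \right)} = -12 - 4 A^{2}$ ($I{\left(A \right)} = - 2 \left(\left(A^{2} + A A\right) + 6\right) = - 2 \left(\left(A^{2} + A^{2}\right) + 6\right) = - 2 \left(2 A^{2} + 6\right) = - 2 \left(6 + 2 A^{2}\right) = -12 - 4 A^{2}$)
$T{\left(l \right)} = \frac{2 l}{-2 + l}$ ($T{\left(l \right)} = \frac{l + l}{l - 2} = \frac{2 l}{-2 + l}$)
$\left(- \frac{24}{38} + T{\left(U{\left(-4 \right)} \right)}\right) I{\left(4 \right)} = \left(- \frac{24}{38} + 2 \left(-4\right) \frac{1}{-2 - 4}\right) \left(-12 - 4 \cdot 4^{2}\right) = \left(\left(-24\right) \frac{1}{38} + 2 \left(-4\right) \frac{1}{-6}\right) \left(-12 - 64\right) = \left(- \frac{12}{19} + 2 \left(-4\right) \left(- \frac{1}{6}\right)\right) \left(-12 - 64\right) = \left(- \frac{12}{19} + \frac{4}{3}\right) \left(-76\right) = \frac{40}{57} \left(-76\right) = - \frac{160}{3}$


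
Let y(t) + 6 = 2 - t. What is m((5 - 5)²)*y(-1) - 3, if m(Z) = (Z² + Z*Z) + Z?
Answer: -3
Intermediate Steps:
m(Z) = Z + 2*Z² (m(Z) = (Z² + Z²) + Z = 2*Z² + Z = Z + 2*Z²)
y(t) = -4 - t (y(t) = -6 + (2 - t) = -4 - t)
m((5 - 5)²)*y(-1) - 3 = ((5 - 5)²*(1 + 2*(5 - 5)²))*(-4 - 1*(-1)) - 3 = (0²*(1 + 2*0²))*(-4 + 1) - 3 = (0*(1 + 2*0))*(-3) - 3 = (0*(1 + 0))*(-3) - 3 = (0*1)*(-3) - 3 = 0*(-3) - 3 = 0 - 3 = -3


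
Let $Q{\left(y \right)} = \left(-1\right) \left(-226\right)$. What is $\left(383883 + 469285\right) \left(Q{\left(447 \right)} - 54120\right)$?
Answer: $-45980636192$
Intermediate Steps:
$Q{\left(y \right)} = 226$
$\left(383883 + 469285\right) \left(Q{\left(447 \right)} - 54120\right) = \left(383883 + 469285\right) \left(226 - 54120\right) = 853168 \left(-53894\right) = -45980636192$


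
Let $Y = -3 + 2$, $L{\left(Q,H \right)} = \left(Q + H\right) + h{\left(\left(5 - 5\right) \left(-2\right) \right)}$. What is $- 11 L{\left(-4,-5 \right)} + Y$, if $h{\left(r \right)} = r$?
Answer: $98$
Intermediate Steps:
$L{\left(Q,H \right)} = H + Q$ ($L{\left(Q,H \right)} = \left(Q + H\right) + \left(5 - 5\right) \left(-2\right) = \left(H + Q\right) + 0 \left(-2\right) = \left(H + Q\right) + 0 = H + Q$)
$Y = -1$
$- 11 L{\left(-4,-5 \right)} + Y = - 11 \left(-5 - 4\right) - 1 = \left(-11\right) \left(-9\right) - 1 = 99 - 1 = 98$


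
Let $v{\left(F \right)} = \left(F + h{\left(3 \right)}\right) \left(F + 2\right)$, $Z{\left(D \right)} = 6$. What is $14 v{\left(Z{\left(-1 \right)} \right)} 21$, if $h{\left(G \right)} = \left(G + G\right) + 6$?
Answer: $42336$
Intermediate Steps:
$h{\left(G \right)} = 6 + 2 G$ ($h{\left(G \right)} = 2 G + 6 = 6 + 2 G$)
$v{\left(F \right)} = \left(2 + F\right) \left(12 + F\right)$ ($v{\left(F \right)} = \left(F + \left(6 + 2 \cdot 3\right)\right) \left(F + 2\right) = \left(F + \left(6 + 6\right)\right) \left(2 + F\right) = \left(F + 12\right) \left(2 + F\right) = \left(12 + F\right) \left(2 + F\right) = \left(2 + F\right) \left(12 + F\right)$)
$14 v{\left(Z{\left(-1 \right)} \right)} 21 = 14 \left(24 + 6^{2} + 14 \cdot 6\right) 21 = 14 \left(24 + 36 + 84\right) 21 = 14 \cdot 144 \cdot 21 = 2016 \cdot 21 = 42336$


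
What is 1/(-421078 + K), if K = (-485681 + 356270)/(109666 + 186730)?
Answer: -296396/124805964299 ≈ -2.3749e-6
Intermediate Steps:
K = -129411/296396 ≈ -0.43661
1/(-421078 + K) = 1/(-421078 - 129411/296396) = 1/(-124805964299/296396) = -296396/124805964299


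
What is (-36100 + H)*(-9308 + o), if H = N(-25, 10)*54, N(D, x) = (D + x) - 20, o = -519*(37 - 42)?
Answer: 255026870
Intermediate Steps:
o = 2595 (o = -519*(-5) = 2595)
N(D, x) = -20 + D + x
H = -1890 (H = (-20 - 25 + 10)*54 = -35*54 = -1890)
(-36100 + H)*(-9308 + o) = (-36100 - 1890)*(-9308 + 2595) = -37990*(-6713) = 255026870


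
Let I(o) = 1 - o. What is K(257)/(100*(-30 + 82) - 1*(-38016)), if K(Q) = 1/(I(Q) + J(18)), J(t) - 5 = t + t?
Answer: -1/9291440 ≈ -1.0763e-7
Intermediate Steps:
J(t) = 5 + 2*t (J(t) = 5 + (t + t) = 5 + 2*t)
K(Q) = 1/(42 - Q) (K(Q) = 1/((1 - Q) + (5 + 2*18)) = 1/((1 - Q) + (5 + 36)) = 1/((1 - Q) + 41) = 1/(42 - Q))
K(257)/(100*(-30 + 82) - 1*(-38016)) = (-1/(-42 + 257))/(100*(-30 + 82) - 1*(-38016)) = (-1/215)/(100*52 + 38016) = (-1*1/215)/(5200 + 38016) = -1/215/43216 = -1/215*1/43216 = -1/9291440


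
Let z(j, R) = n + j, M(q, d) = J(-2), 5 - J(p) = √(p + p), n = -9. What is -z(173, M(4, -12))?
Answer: -164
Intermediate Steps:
J(p) = 5 - √2*√p (J(p) = 5 - √(p + p) = 5 - √(2*p) = 5 - √2*√p)
M(q, d) = 5 - 2*I (M(q, d) = 5 - √2*√(-2) = 5 - √2*I*√2 = 5 - 2*I)
z(j, R) = -9 + j
-z(173, M(4, -12)) = -(-9 + 173) = -1*164 = -164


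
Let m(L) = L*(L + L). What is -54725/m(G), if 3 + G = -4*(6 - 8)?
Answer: -2189/2 ≈ -1094.5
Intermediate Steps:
G = 5 (G = -3 - 4*(6 - 8) = -3 - 4*(-2) = -3 + 8 = 5)
m(L) = 2*L² (m(L) = L*(2*L) = 2*L²)
-54725/m(G) = -54725/(2*5²) = -54725/(2*25) = -54725/50 = -54725*1/50 = -2189/2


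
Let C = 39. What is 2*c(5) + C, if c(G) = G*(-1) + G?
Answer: 39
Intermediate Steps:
c(G) = 0 (c(G) = -G + G = 0)
2*c(5) + C = 2*0 + 39 = 0 + 39 = 39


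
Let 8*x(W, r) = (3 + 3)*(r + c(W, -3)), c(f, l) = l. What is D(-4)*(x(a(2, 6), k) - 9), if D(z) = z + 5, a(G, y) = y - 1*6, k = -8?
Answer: -69/4 ≈ -17.250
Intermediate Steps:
a(G, y) = -6 + y (a(G, y) = y - 6 = -6 + y)
x(W, r) = -9/4 + 3*r/4 (x(W, r) = ((3 + 3)*(r - 3))/8 = (6*(-3 + r))/8 = (-18 + 6*r)/8 = -9/4 + 3*r/4)
D(z) = 5 + z
D(-4)*(x(a(2, 6), k) - 9) = (5 - 4)*((-9/4 + (3/4)*(-8)) - 9) = 1*((-9/4 - 6) - 9) = 1*(-33/4 - 9) = 1*(-69/4) = -69/4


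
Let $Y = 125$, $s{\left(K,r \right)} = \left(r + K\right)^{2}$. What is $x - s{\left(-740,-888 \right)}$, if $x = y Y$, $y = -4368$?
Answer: $-3196384$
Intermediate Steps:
$s{\left(K,r \right)} = \left(K + r\right)^{2}$
$x = -546000$ ($x = \left(-4368\right) 125 = -546000$)
$x - s{\left(-740,-888 \right)} = -546000 - \left(-740 - 888\right)^{2} = -546000 - \left(-1628\right)^{2} = -546000 - 2650384 = -3196384$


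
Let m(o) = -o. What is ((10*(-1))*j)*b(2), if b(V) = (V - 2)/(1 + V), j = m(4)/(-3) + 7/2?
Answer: 0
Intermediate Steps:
j = 29/6 (j = -1*4/(-3) + 7/2 = -4*(-⅓) + 7*(½) = 4/3 + 7/2 = 29/6 ≈ 4.8333)
b(V) = (-2 + V)/(1 + V)
((10*(-1))*j)*b(2) = ((10*(-1))*(29/6))*((-2 + 2)/(1 + 2)) = (-10*29/6)*(0/3) = -145*0/9 = -145/3*0 = 0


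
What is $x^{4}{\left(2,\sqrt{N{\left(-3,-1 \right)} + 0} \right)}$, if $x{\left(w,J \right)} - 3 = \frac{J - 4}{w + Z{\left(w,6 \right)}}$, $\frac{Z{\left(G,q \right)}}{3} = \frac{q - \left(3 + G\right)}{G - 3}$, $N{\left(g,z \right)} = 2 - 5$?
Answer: $\left(-7 + i \sqrt{3}\right)^{4} \approx 1528.0 - 2230.9 i$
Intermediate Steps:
$N{\left(g,z \right)} = -3$ ($N{\left(g,z \right)} = 2 - 5 = -3$)
$Z{\left(G,q \right)} = \frac{3 \left(-3 + q - G\right)}{-3 + G}$ ($Z{\left(G,q \right)} = 3 \frac{q - \left(3 + G\right)}{G - 3} = 3 \frac{-3 + q - G}{-3 + G} = \frac{3 \left(-3 + q - G\right)}{-3 + G}$)
$x{\left(w,J \right)} = 3 + \frac{-4 + J}{w + \frac{3 \left(3 - w\right)}{-3 + w}}$ ($x{\left(w,J \right)} = 3 + \frac{J - 4}{w + \frac{3 \left(-3 + 6 - w\right)}{-3 + w}} = 3 + \frac{-4 + J}{w + \frac{3 \left(3 - w\right)}{-3 + w}}$)
$x^{4}{\left(2,\sqrt{N{\left(-3,-1 \right)} + 0} \right)} = \left(\frac{-13 + \sqrt{-3 + 0} + 3 \cdot 2}{-3 + 2}\right)^{4} = \left(\frac{-13 + \sqrt{-3} + 6}{-1}\right)^{4} = \left(- (-13 + i \sqrt{3} + 6)\right)^{4} = \left(- (-7 + i \sqrt{3})\right)^{4} = \left(7 - i \sqrt{3}\right)^{4}$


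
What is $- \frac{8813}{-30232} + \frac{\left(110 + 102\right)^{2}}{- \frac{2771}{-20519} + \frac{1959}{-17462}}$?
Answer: $\frac{28637817632252781}{14565565976} \approx 1.9661 \cdot 10^{6}$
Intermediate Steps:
$- \frac{8813}{-30232} + \frac{\left(110 + 102\right)^{2}}{- \frac{2771}{-20519} + \frac{1959}{-17462}} = \left(-8813\right) \left(- \frac{1}{30232}\right) + \frac{212^{2}}{\left(-2771\right) \left(- \frac{1}{20519}\right) + 1959 \left(- \frac{1}{17462}\right)} = \frac{8813}{30232} + \frac{44944}{\frac{163}{1207} - \frac{1959}{17462}} = \frac{8813}{30232} + \frac{44944}{\frac{481793}{21076634}} = \frac{8813}{30232} + 44944 \cdot \frac{21076634}{481793} = \frac{8813}{30232} + \frac{947268238496}{481793} = \frac{28637817632252781}{14565565976}$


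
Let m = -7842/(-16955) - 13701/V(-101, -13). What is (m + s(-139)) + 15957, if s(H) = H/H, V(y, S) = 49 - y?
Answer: 2690270623/169550 ≈ 15867.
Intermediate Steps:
s(H) = 1
m = -15408277/169550 (m = -7842/(-16955) - 13701/(49 - 1*(-101)) = -7842*(-1/16955) - 13701/(49 + 101) = 7842/16955 - 13701/150 = 7842/16955 - 13701*1/150 = 7842/16955 - 4567/50 = -15408277/169550 ≈ -90.877)
(m + s(-139)) + 15957 = (-15408277/169550 + 1) + 15957 = -15238727/169550 + 15957 = 2690270623/169550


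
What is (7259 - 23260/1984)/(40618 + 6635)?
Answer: 3594649/23437488 ≈ 0.15337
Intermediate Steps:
(7259 - 23260/1984)/(40618 + 6635) = (7259 - 23260/1984)/47253 = (7259 - 10*1163/992)*(1/47253) = (7259 - 5815/496)*(1/47253) = (3594649/496)*(1/47253) = 3594649/23437488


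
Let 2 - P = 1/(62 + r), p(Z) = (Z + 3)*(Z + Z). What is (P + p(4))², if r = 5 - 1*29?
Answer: 4853209/1444 ≈ 3360.9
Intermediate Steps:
r = -24 (r = 5 - 29 = -24)
p(Z) = 2*Z*(3 + Z) (p(Z) = (3 + Z)*(2*Z) = 2*Z*(3 + Z))
P = 75/38 (P = 2 - 1/(62 - 24) = 2 - 1/38 = 75/38 ≈ 1.9737)
(P + p(4))² = (75/38 + 2*4*(3 + 4))² = (75/38 + 2*4*7)² = (75/38 + 56)² = (2203/38)² = 4853209/1444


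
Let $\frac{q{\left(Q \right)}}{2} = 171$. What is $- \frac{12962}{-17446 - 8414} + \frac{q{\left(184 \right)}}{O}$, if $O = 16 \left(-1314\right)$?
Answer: $\frac{3662069}{7551120} \approx 0.48497$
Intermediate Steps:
$O = -21024$
$q{\left(Q \right)} = 342$ ($q{\left(Q \right)} = 2 \cdot 171 = 342$)
$- \frac{12962}{-17446 - 8414} + \frac{q{\left(184 \right)}}{O} = - \frac{12962}{-17446 - 8414} + \frac{342}{-21024} = - \frac{12962}{-25860} + 342 \left(- \frac{1}{21024}\right) = \left(-12962\right) \left(- \frac{1}{25860}\right) - \frac{19}{1168} = \frac{6481}{12930} - \frac{19}{1168} = \frac{3662069}{7551120}$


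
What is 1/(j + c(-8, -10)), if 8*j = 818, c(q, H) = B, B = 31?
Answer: 4/533 ≈ 0.0075047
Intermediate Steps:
c(q, H) = 31
j = 409/4 (j = (⅛)*818 = 409/4 ≈ 102.25)
1/(j + c(-8, -10)) = 1/(409/4 + 31) = 1/(533/4) = 4/533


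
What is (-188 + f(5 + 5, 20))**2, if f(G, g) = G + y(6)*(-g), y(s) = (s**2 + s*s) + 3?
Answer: 2815684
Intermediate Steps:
y(s) = 3 + 2*s**2 (y(s) = (s**2 + s**2) + 3 = 2*s**2 + 3 = 3 + 2*s**2)
f(G, g) = G - 75*g (f(G, g) = G + (3 + 2*6**2)*(-g) = G + (3 + 2*36)*(-g) = G + (3 + 72)*(-g) = G + 75*(-g) = G - 75*g)
(-188 + f(5 + 5, 20))**2 = (-188 + ((5 + 5) - 75*20))**2 = (-188 + (10 - 1500))**2 = (-188 - 1490)**2 = (-1678)**2 = 2815684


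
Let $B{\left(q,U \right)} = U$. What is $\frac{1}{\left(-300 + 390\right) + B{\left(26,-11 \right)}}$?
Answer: $\frac{1}{79} \approx 0.012658$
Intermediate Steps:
$\frac{1}{\left(-300 + 390\right) + B{\left(26,-11 \right)}} = \frac{1}{\left(-300 + 390\right) - 11} = \frac{1}{90 - 11} = \frac{1}{79}$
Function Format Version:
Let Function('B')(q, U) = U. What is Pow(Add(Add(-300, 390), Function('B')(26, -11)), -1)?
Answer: Rational(1, 79) ≈ 0.012658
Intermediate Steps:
Pow(Add(Add(-300, 390), Function('B')(26, -11)), -1) = Pow(Add(Add(-300, 390), -11), -1) = Pow(Add(90, -11), -1) = Pow(79, -1) = Rational(1, 79)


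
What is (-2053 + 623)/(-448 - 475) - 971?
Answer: -68831/71 ≈ -969.45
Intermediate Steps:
(-2053 + 623)/(-448 - 475) - 971 = -1430/(-923) - 971 = -1430*(-1/923) - 971 = 110/71 - 971 = -68831/71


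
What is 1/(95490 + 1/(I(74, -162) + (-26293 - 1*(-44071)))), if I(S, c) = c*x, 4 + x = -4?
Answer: 19074/1821376261 ≈ 1.0472e-5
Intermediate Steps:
x = -8 (x = -4 - 4 = -8)
I(S, c) = -8*c (I(S, c) = c*(-8) = -8*c)
1/(95490 + 1/(I(74, -162) + (-26293 - 1*(-44071)))) = 1/(95490 + 1/(-8*(-162) + (-26293 - 1*(-44071)))) = 1/(95490 + 1/(1296 + (-26293 + 44071))) = 1/(95490 + 1/(1296 + 17778)) = 1/(95490 + 1/19074) = 1/(1821376261/19074) = 19074/1821376261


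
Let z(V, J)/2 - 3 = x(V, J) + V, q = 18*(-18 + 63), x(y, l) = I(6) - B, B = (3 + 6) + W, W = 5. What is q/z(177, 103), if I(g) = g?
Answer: 405/172 ≈ 2.3547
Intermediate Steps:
B = 14 (B = (3 + 6) + 5 = 9 + 5 = 14)
x(y, l) = -8 (x(y, l) = 6 - 1*14 = 6 - 14 = -8)
q = 810 (q = 18*45 = 810)
z(V, J) = -10 + 2*V (z(V, J) = 6 + 2*(-8 + V) = 6 + (-16 + 2*V) = -10 + 2*V)
q/z(177, 103) = 810/(-10 + 2*177) = 810/(-10 + 354) = 810/344 = 810*(1/344) = 405/172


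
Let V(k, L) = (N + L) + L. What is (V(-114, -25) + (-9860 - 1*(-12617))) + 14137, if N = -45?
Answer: 16799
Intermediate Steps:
V(k, L) = -45 + 2*L (V(k, L) = (-45 + L) + L = -45 + 2*L)
(V(-114, -25) + (-9860 - 1*(-12617))) + 14137 = ((-45 + 2*(-25)) + (-9860 - 1*(-12617))) + 14137 = ((-45 - 50) + (-9860 + 12617)) + 14137 = (-95 + 2757) + 14137 = 2662 + 14137 = 16799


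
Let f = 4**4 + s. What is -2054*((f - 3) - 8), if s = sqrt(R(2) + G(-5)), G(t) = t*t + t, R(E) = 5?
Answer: -513500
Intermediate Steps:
G(t) = t + t**2 (G(t) = t**2 + t = t + t**2)
s = 5 (s = sqrt(5 - 5*(1 - 5)) = sqrt(5 - 5*(-4)) = sqrt(5 + 20) = sqrt(25) = 5)
f = 261 (f = 4**4 + 5 = 256 + 5 = 261)
-2054*((f - 3) - 8) = -2054*((261 - 3) - 8) = -2054*(258 - 8) = -2054*250 = -513500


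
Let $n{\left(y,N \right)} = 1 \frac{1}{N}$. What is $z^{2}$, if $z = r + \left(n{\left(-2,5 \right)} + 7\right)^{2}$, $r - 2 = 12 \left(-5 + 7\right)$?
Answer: $\frac{3786916}{625} \approx 6059.1$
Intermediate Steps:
$n{\left(y,N \right)} = \frac{1}{N}$
$r = 26$ ($r = 2 + 12 \left(-5 + 7\right) = 2 + 12 \cdot 2 = 2 + 24 = 26$)
$z = \frac{1946}{25}$ ($z = 26 + \left(\frac{1}{5} + 7\right)^{2} = 26 + \left(\frac{36}{5}\right)^{2} = 26 + \frac{1296}{25} = \frac{1946}{25} \approx 77.84$)
$z^{2} = \left(\frac{1946}{25}\right)^{2} = \frac{3786916}{625}$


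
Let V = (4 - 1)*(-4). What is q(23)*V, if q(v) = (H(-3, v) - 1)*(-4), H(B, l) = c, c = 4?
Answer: 144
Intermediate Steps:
V = -12 (V = 3*(-4) = -12)
H(B, l) = 4
q(v) = -12 (q(v) = (4 - 1)*(-4) = 3*(-4) = -12)
q(23)*V = -12*(-12) = 144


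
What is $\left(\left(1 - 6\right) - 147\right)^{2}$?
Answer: $23104$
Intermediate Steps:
$\left(\left(1 - 6\right) - 147\right)^{2} = \left(-5 - 147\right)^{2} = \left(-152\right)^{2} = 23104$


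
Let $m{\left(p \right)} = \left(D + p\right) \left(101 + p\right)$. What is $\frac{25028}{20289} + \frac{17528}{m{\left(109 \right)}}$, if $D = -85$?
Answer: $\frac{2867659}{608670} \approx 4.7113$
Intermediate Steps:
$m{\left(p \right)} = \left(-85 + p\right) \left(101 + p\right)$
$\frac{25028}{20289} + \frac{17528}{m{\left(109 \right)}} = \frac{25028}{20289} + \frac{17528}{-8585 + 109^{2} + 16 \cdot 109} = 25028 \cdot \frac{1}{20289} + \frac{17528}{-8585 + 11881 + 1744} = \frac{25028}{20289} + \frac{17528}{5040} = \frac{25028}{20289} + 17528 \cdot \frac{1}{5040} = \frac{25028}{20289} + \frac{313}{90} = \frac{2867659}{608670}$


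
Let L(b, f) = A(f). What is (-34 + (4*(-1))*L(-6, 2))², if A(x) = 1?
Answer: 1444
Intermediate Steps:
L(b, f) = 1
(-34 + (4*(-1))*L(-6, 2))² = (-34 + (4*(-1))*1)² = (-34 - 4*1)² = (-34 - 4)² = (-38)² = 1444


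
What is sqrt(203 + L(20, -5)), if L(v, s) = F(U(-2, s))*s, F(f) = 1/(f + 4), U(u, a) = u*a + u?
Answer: sqrt(7293)/6 ≈ 14.233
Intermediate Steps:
U(u, a) = u + a*u (U(u, a) = a*u + u = u + a*u)
F(f) = 1/(4 + f)
L(v, s) = s/(2 - 2*s) (L(v, s) = s/(4 - 2*(1 + s)) = s/(4 + (-2 - 2*s)) = s/(2 - 2*s))
sqrt(203 + L(20, -5)) = sqrt(203 - 1*(-5)/(-2 + 2*(-5))) = sqrt(203 - 1*(-5)/(-2 - 10)) = sqrt(203 - 1*(-5)/(-12)) = sqrt(203 - 1*(-5)*(-1/12)) = sqrt(203 - 5/12) = sqrt(2431/12) = sqrt(7293)/6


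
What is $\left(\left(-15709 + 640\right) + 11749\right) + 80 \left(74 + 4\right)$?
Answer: $2920$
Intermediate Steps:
$\left(\left(-15709 + 640\right) + 11749\right) + 80 \left(74 + 4\right) = \left(-15069 + 11749\right) + 80 \cdot 78 = -3320 + 6240 = 2920$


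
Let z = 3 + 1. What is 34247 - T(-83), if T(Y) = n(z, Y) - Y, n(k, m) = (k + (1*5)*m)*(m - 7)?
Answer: -2826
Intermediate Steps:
z = 4
n(k, m) = (-7 + m)*(k + 5*m) (n(k, m) = (k + 5*m)*(-7 + m) = (-7 + m)*(k + 5*m))
T(Y) = -28 - 32*Y + 5*Y**2 (T(Y) = (-35*Y - 7*4 + 5*Y**2 + 4*Y) - Y = (-35*Y - 28 + 5*Y**2 + 4*Y) - Y = (-28 - 31*Y + 5*Y**2) - Y = -28 - 32*Y + 5*Y**2)
34247 - T(-83) = 34247 - (-28 - 32*(-83) + 5*(-83)**2) = 34247 - (-28 + 2656 + 5*6889) = 34247 - (-28 + 2656 + 34445) = 34247 - 1*37073 = 34247 - 37073 = -2826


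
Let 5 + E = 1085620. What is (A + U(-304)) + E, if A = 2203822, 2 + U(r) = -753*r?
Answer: 3518347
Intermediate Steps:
E = 1085615 (E = -5 + 1085620 = 1085615)
U(r) = -2 - 753*r
(A + U(-304)) + E = (2203822 + (-2 - 753*(-304))) + 1085615 = (2203822 + (-2 + 228912)) + 1085615 = (2203822 + 228910) + 1085615 = 2432732 + 1085615 = 3518347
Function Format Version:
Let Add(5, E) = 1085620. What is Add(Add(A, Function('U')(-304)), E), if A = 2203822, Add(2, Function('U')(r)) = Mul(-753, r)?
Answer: 3518347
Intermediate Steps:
E = 1085615 (E = Add(-5, 1085620) = 1085615)
Function('U')(r) = Add(-2, Mul(-753, r))
Add(Add(A, Function('U')(-304)), E) = Add(Add(2203822, Add(-2, Mul(-753, -304))), 1085615) = Add(Add(2203822, Add(-2, 228912)), 1085615) = Add(Add(2203822, 228910), 1085615) = Add(2432732, 1085615) = 3518347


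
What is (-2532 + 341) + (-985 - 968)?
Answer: -4144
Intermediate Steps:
(-2532 + 341) + (-985 - 968) = -2191 - 1953 = -4144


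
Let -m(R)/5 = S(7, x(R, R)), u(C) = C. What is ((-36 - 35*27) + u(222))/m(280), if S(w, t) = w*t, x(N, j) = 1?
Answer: 759/35 ≈ 21.686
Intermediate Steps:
S(w, t) = t*w
m(R) = -35 (m(R) = -5*7 = -35)
((-36 - 35*27) + u(222))/m(280) = ((-36 - 35*27) + 222)/(-35) = ((-36 - 945) + 222)*(-1/35) = (-981 + 222)*(-1/35) = -759*(-1/35) = 759/35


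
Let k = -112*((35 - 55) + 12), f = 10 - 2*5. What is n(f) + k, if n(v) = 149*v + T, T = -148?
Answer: 748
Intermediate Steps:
f = 0 (f = 10 - 1*10 = 10 - 10 = 0)
n(v) = -148 + 149*v (n(v) = 149*v - 148 = -148 + 149*v)
k = 896 (k = -112*(-20 + 12) = -112*(-8) = 896)
n(f) + k = (-148 + 149*0) + 896 = (-148 + 0) + 896 = -148 + 896 = 748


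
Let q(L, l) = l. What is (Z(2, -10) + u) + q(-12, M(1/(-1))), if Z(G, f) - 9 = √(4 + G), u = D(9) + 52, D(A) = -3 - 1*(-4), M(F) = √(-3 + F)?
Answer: 62 + √6 + 2*I ≈ 64.449 + 2.0*I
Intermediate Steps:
D(A) = 1 (D(A) = -3 + 4 = 1)
u = 53 (u = 1 + 52 = 53)
Z(G, f) = 9 + √(4 + G)
(Z(2, -10) + u) + q(-12, M(1/(-1))) = ((9 + √(4 + 2)) + 53) + √(-3 + 1/(-1)) = ((9 + √6) + 53) + √(-3 + 1*(-1)) = (62 + √6) + √(-3 - 1) = (62 + √6) + √(-4) = (62 + √6) + 2*I = 62 + √6 + 2*I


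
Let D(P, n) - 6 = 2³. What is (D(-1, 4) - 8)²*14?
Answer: 504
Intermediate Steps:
D(P, n) = 14 (D(P, n) = 6 + 2³ = 6 + 8 = 14)
(D(-1, 4) - 8)²*14 = (14 - 8)²*14 = 6²*14 = 36*14 = 504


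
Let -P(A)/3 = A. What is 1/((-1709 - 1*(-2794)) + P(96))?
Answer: 1/797 ≈ 0.0012547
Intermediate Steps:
P(A) = -3*A
1/((-1709 - 1*(-2794)) + P(96)) = 1/((-1709 - 1*(-2794)) - 3*96) = 1/((-1709 + 2794) - 288) = 1/(1085 - 288) = 1/797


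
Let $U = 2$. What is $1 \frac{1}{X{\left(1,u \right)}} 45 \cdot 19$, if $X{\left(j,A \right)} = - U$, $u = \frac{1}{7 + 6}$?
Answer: $- \frac{855}{2} \approx -427.5$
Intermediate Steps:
$u = \frac{1}{13} \approx 0.076923$
$X{\left(j,A \right)} = -2$ ($X{\left(j,A \right)} = \left(-1\right) 2 = -2$)
$1 \frac{1}{X{\left(1,u \right)}} 45 \cdot 19 = 1 \frac{1}{-2} \cdot 45 \cdot 19 = 1 \left(- \frac{1}{2}\right) 45 \cdot 19 = \left(- \frac{1}{2}\right) 45 \cdot 19 = \left(- \frac{45}{2}\right) 19 = - \frac{855}{2}$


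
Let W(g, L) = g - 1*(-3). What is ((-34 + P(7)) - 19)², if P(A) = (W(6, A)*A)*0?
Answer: 2809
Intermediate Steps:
W(g, L) = 3 + g (W(g, L) = g + 3 = 3 + g)
P(A) = 0 (P(A) = ((3 + 6)*A)*0 = (9*A)*0 = 0)
((-34 + P(7)) - 19)² = ((-34 + 0) - 19)² = (-34 - 19)² = (-53)² = 2809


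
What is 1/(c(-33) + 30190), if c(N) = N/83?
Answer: 83/2505737 ≈ 3.3124e-5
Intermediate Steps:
c(N) = N/83 (c(N) = N*(1/83) = N/83)
1/(c(-33) + 30190) = 1/((1/83)*(-33) + 30190) = 1/(-33/83 + 30190) = 1/(2505737/83) = 83/2505737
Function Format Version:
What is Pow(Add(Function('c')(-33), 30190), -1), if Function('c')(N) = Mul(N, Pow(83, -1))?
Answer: Rational(83, 2505737) ≈ 3.3124e-5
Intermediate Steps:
Function('c')(N) = Mul(Rational(1, 83), N) (Function('c')(N) = Mul(N, Rational(1, 83)) = Mul(Rational(1, 83), N))
Pow(Add(Function('c')(-33), 30190), -1) = Pow(Add(Mul(Rational(1, 83), -33), 30190), -1) = Pow(Add(Rational(-33, 83), 30190), -1) = Pow(Rational(2505737, 83), -1) = Rational(83, 2505737)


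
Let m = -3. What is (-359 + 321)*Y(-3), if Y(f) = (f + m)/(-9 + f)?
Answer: -19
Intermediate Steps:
Y(f) = (-3 + f)/(-9 + f) (Y(f) = (f - 3)/(-9 + f) = (-3 + f)/(-9 + f))
(-359 + 321)*Y(-3) = (-359 + 321)*((-3 - 3)/(-9 - 3)) = -38*(-6)/(-12) = -(-19)*(-6)/6 = -38*½ = -19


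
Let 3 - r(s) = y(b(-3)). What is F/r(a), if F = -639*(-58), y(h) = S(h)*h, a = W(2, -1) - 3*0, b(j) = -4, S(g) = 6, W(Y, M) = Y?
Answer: 4118/3 ≈ 1372.7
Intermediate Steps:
a = 2 (a = 2 - 3*0 = 2 + 0 = 2)
y(h) = 6*h
r(s) = 27 (r(s) = 3 - 6*(-4) = 3 - 1*(-24) = 3 + 24 = 27)
F = 37062 (F = -71*(-522) = 37062)
F/r(a) = 37062/27 = 37062*(1/27) = 4118/3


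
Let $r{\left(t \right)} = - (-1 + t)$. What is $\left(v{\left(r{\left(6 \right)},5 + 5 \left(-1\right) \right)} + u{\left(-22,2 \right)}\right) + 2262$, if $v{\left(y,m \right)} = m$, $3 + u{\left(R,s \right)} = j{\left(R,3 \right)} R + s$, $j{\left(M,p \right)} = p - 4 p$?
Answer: $2459$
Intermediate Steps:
$r{\left(t \right)} = 1 - t$
$j{\left(M,p \right)} = - 3 p$
$u{\left(R,s \right)} = -3 + s - 9 R$ ($u{\left(R,s \right)} = -3 + \left(\left(-3\right) 3 R + s\right) = -3 - \left(- s + 9 R\right) = -3 + s - 9 R$)
$\left(v{\left(r{\left(6 \right)},5 + 5 \left(-1\right) \right)} + u{\left(-22,2 \right)}\right) + 2262 = \left(\left(5 + 5 \left(-1\right)\right) - -197\right) + 2262 = \left(\left(5 - 5\right) + \left(-3 + 2 + 198\right)\right) + 2262 = \left(0 + 197\right) + 2262 = 197 + 2262 = 2459$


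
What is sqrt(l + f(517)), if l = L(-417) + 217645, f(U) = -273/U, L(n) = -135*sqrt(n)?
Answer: sqrt(58173973264 - 36084015*I*sqrt(417))/517 ≈ 466.53 - 2.9545*I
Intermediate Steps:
l = 217645 - 135*I*sqrt(417) (l = -135*I*sqrt(417) + 217645 = 217645 - 135*I*sqrt(417) ≈ 2.1765e+5 - 2756.8*I)
sqrt(l + f(517)) = sqrt((217645 - 135*I*sqrt(417)) - 273/517) = sqrt(112522192/517 - 135*I*sqrt(417))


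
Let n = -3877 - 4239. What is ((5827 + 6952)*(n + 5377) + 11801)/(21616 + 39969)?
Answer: -6997976/12317 ≈ -568.16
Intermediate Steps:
n = -8116
((5827 + 6952)*(n + 5377) + 11801)/(21616 + 39969) = ((5827 + 6952)*(-8116 + 5377) + 11801)/(21616 + 39969) = (12779*(-2739) + 11801)/61585 = (-35001681 + 11801)*(1/61585) = -34989880*1/61585 = -6997976/12317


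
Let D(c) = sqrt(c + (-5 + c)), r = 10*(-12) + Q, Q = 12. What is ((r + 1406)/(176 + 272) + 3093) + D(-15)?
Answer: 693481/224 + I*sqrt(35) ≈ 3095.9 + 5.9161*I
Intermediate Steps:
r = -108 (r = 10*(-12) + 12 = -120 + 12 = -108)
D(c) = sqrt(-5 + 2*c)
((r + 1406)/(176 + 272) + 3093) + D(-15) = ((-108 + 1406)/(176 + 272) + 3093) + sqrt(-5 + 2*(-15)) = (1298/448 + 3093) + sqrt(-5 - 30) = (1298*(1/448) + 3093) + sqrt(-35) = (649/224 + 3093) + I*sqrt(35) = 693481/224 + I*sqrt(35)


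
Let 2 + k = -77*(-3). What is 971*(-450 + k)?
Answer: -214591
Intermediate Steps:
k = 229 (k = -2 - 77*(-3) = -2 + 231 = 229)
971*(-450 + k) = 971*(-450 + 229) = 971*(-221) = -214591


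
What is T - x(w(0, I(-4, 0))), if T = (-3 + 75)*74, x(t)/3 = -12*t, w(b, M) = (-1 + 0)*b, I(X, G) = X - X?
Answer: 5328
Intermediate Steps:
I(X, G) = 0
w(b, M) = -b
x(t) = -36*t (x(t) = 3*(-12*t) = -36*t)
T = 5328 (T = 72*74 = 5328)
T - x(w(0, I(-4, 0))) = 5328 - (-36)*(-1*0) = 5328 - (-36)*0 = 5328 - 1*0 = 5328 + 0 = 5328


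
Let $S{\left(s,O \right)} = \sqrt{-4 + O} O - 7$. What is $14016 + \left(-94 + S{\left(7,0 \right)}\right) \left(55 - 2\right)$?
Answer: $8663$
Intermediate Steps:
$S{\left(s,O \right)} = -7 + O \sqrt{-4 + O}$ ($S{\left(s,O \right)} = O \sqrt{-4 + O} - 7 = -7 + O \sqrt{-4 + O}$)
$14016 + \left(-94 + S{\left(7,0 \right)}\right) \left(55 - 2\right) = 14016 + \left(-94 - \left(7 + 0 \sqrt{-4 + 0}\right)\right) \left(55 - 2\right) = 14016 + \left(-94 - \left(7 + 0 \sqrt{-4}\right)\right) \left(55 - 2\right) = 14016 + \left(-94 - \left(7 + 0 \cdot 2 i\right)\right) 53 = 14016 + \left(-94 + \left(-7 + 0\right)\right) 53 = 14016 + \left(-94 - 7\right) 53 = 14016 - 5353 = 8663$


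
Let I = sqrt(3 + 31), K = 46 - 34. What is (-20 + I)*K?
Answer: -240 + 12*sqrt(34) ≈ -170.03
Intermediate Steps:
K = 12
I = sqrt(34) ≈ 5.8309
(-20 + I)*K = (-20 + sqrt(34))*12 = -240 + 12*sqrt(34)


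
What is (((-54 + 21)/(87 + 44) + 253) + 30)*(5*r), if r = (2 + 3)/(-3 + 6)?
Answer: 926000/393 ≈ 2356.2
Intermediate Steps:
r = 5/3 ≈ 1.6667
(((-54 + 21)/(87 + 44) + 253) + 30)*(5*r) = (((-54 + 21)/(87 + 44) + 253) + 30)*(5*(5/3)) = ((-33/131 + 253) + 30)*(25/3) = (33110/131 + 30)*(25/3) = (37040/131)*(25/3) = 926000/393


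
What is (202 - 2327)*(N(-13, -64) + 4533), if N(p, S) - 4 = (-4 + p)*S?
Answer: -11953125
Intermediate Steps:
N(p, S) = 4 + S*(-4 + p) (N(p, S) = 4 + (-4 + p)*S = 4 + S*(-4 + p))
(202 - 2327)*(N(-13, -64) + 4533) = (202 - 2327)*((4 - 4*(-64) - 64*(-13)) + 4533) = -2125*((4 + 256 + 832) + 4533) = -2125*(1092 + 4533) = -2125*5625 = -11953125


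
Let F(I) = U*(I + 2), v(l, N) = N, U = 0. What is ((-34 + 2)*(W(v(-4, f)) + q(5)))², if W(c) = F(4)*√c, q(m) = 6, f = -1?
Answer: 36864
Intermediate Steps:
F(I) = 0 (F(I) = 0*(I + 2) = 0*(2 + I) = 0)
W(c) = 0 (W(c) = 0*√c = 0)
((-34 + 2)*(W(v(-4, f)) + q(5)))² = ((-34 + 2)*(0 + 6))² = (-32*6)² = (-192)² = 36864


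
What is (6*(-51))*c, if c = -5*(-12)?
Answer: -18360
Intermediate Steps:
c = 60
(6*(-51))*c = (6*(-51))*60 = -306*60 = -18360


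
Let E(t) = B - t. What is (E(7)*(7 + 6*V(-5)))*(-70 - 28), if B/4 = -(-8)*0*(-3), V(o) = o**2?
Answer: 107702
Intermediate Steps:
B = 0 (B = 4*(-(-8)*0*(-3)) = 4*(-4*0*(-3)) = 4*(0*(-3)) = 4*0 = 0)
E(t) = -t (E(t) = 0 - t = -t)
(E(7)*(7 + 6*V(-5)))*(-70 - 28) = ((-1*7)*(7 + 6*(-5)**2))*(-70 - 28) = -7*(7 + 6*25)*(-98) = -7*(7 + 150)*(-98) = -7*157*(-98) = -1099*(-98) = 107702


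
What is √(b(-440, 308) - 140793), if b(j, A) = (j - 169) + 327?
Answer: 15*I*√627 ≈ 375.6*I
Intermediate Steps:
b(j, A) = 158 + j (b(j, A) = (-169 + j) + 327 = 158 + j)
√(b(-440, 308) - 140793) = √((158 - 440) - 140793) = √(-282 - 140793) = √(-141075) = 15*I*√627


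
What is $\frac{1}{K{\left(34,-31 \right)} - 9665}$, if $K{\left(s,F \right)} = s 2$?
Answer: $- \frac{1}{9597} \approx -0.0001042$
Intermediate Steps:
$K{\left(s,F \right)} = 2 s$
$\frac{1}{K{\left(34,-31 \right)} - 9665} = \frac{1}{2 \cdot 34 - 9665} = \frac{1}{68 - 9665} = \frac{1}{-9597} = - \frac{1}{9597}$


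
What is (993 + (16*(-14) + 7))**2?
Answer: 602176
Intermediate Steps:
(993 + (16*(-14) + 7))**2 = (993 + (-224 + 7))**2 = (993 - 217)**2 = 776**2 = 602176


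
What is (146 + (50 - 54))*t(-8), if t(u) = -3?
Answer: -426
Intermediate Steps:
(146 + (50 - 54))*t(-8) = (146 + (50 - 54))*(-3) = (146 - 4)*(-3) = 142*(-3) = -426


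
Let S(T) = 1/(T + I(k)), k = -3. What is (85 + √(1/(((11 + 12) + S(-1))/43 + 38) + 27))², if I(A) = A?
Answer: (11985 + √537303)²/19881 ≈ 8135.8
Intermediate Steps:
S(T) = 1/(-3 + T) (S(T) = 1/(T - 3) = 1/(-3 + T))
(85 + √(1/(((11 + 12) + S(-1))/43 + 38) + 27))² = (85 + √(1/(((11 + 12) + 1/(-3 - 1))/43 + 38) + 27))² = (85 + √(1/((23 + 1/(-4))*(1/43) + 38) + 27))² = (85 + √(1/((23 - ¼)*(1/43) + 38) + 27))² = (85 + √(1/((91/4)*(1/43) + 38) + 27))² = (85 + √(1/(91/172 + 38) + 27))² = (85 + √(1/(6627/172) + 27))² = (85 + √(172/6627 + 27))² = (85 + √(179101/6627))² = (85 + √537303/141)²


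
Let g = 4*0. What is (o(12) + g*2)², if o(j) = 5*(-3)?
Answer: 225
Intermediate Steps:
g = 0
o(j) = -15
(o(12) + g*2)² = (-15 + 0*2)² = (-15 + 0)² = (-15)² = 225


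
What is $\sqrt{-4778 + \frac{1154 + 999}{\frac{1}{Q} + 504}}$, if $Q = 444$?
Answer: $\frac{i \sqrt{239049908697998}}{223777} \approx 69.092 i$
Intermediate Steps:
$\sqrt{-4778 + \frac{1154 + 999}{\frac{1}{Q} + 504}} = \sqrt{-4778 + \frac{1154 + 999}{\frac{1}{444} + 504}} = \sqrt{-4778 + \frac{2153}{\frac{1}{444} + 504}} = \sqrt{-4778 + \frac{2153}{\frac{223777}{444}}} = \sqrt{-4778 + 2153 \cdot \frac{444}{223777}} = \sqrt{-4778 + \frac{955932}{223777}} = \sqrt{- \frac{1068250574}{223777}} = \frac{i \sqrt{239049908697998}}{223777}$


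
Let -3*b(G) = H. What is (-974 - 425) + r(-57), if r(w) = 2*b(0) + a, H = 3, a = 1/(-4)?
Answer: -5605/4 ≈ -1401.3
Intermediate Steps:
a = -1/4 (a = 1*(-1/4) = -1/4 ≈ -0.25000)
b(G) = -1 (b(G) = -1/3*3 = -1)
r(w) = -9/4 (r(w) = 2*(-1) - 1/4 = -2 - 1/4 = -9/4)
(-974 - 425) + r(-57) = (-974 - 425) - 9/4 = -1399 - 9/4 = -5605/4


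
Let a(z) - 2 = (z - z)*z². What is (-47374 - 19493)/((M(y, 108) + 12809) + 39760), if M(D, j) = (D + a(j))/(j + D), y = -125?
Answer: -378913/297932 ≈ -1.2718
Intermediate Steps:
a(z) = 2 (a(z) = 2 + (z - z)*z² = 2 + 0*z² = 2 + 0 = 2)
M(D, j) = (2 + D)/(D + j) (M(D, j) = (D + 2)/(j + D) = (2 + D)/(D + j))
(-47374 - 19493)/((M(y, 108) + 12809) + 39760) = (-47374 - 19493)/(((2 - 125)/(-125 + 108) + 12809) + 39760) = -66867/((-123/(-17) + 12809) + 39760) = -66867/((-1/17*(-123) + 12809) + 39760) = -66867/((123/17 + 12809) + 39760) = -66867/(217876/17 + 39760) = -66867/893796/17 = -66867*17/893796 = -378913/297932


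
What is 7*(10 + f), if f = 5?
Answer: 105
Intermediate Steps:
7*(10 + f) = 7*(10 + 5) = 7*15 = 105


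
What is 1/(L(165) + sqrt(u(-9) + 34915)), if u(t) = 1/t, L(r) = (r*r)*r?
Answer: 40429125/181612682826391 - 3*sqrt(314234)/181612682826391 ≈ 2.2260e-7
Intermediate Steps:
L(r) = r**3 (L(r) = r**2*r = r**3)
1/(L(165) + sqrt(u(-9) + 34915)) = 1/(165**3 + sqrt(1/(-9) + 34915)) = 1/(4492125 + sqrt(-1/9 + 34915)) = 1/(4492125 + sqrt(314234/9)) = 1/(4492125 + sqrt(314234)/3)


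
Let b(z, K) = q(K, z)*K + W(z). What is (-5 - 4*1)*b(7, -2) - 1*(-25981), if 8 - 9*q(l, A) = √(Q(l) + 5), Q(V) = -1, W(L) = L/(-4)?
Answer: 104035/4 ≈ 26009.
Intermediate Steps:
W(L) = -L/4 (W(L) = L*(-¼) = -L/4)
q(l, A) = ⅔ (q(l, A) = 8/9 - √(-1 + 5)/9 = 8/9 - √4/9 = 8/9 - ⅑*2 = 8/9 - 2/9 = ⅔)
b(z, K) = -z/4 + 2*K/3 (b(z, K) = 2*K/3 - z/4 = -z/4 + 2*K/3)
(-5 - 4*1)*b(7, -2) - 1*(-25981) = (-5 - 4*1)*(-¼*7 + (⅔)*(-2)) - 1*(-25981) = (-5 - 4)*(-7/4 - 4/3) + 25981 = -9*(-37/12) + 25981 = 111/4 + 25981 = 104035/4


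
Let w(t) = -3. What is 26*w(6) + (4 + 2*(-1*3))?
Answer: -80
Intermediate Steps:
26*w(6) + (4 + 2*(-1*3)) = 26*(-3) + (4 + 2*(-1*3)) = -78 + (4 + 2*(-3)) = -78 + (4 - 6) = -78 - 2 = -80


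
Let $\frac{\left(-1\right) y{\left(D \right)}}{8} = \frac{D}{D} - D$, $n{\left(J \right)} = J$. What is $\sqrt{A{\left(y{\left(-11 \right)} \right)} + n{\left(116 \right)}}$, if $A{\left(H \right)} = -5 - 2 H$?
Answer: $\sqrt{303} \approx 17.407$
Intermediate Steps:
$y{\left(D \right)} = -8 + 8 D$ ($y{\left(D \right)} = - 8 \left(\frac{D}{D} - D\right) = - 8 \left(1 - D\right) = -8 + 8 D$)
$\sqrt{A{\left(y{\left(-11 \right)} \right)} + n{\left(116 \right)}} = \sqrt{\left(-5 - 2 \left(-8 + 8 \left(-11\right)\right)\right) + 116} = \sqrt{\left(-5 - 2 \left(-8 - 88\right)\right) + 116} = \sqrt{\left(-5 - -192\right) + 116} = \sqrt{\left(-5 + 192\right) + 116} = \sqrt{187 + 116} = \sqrt{303}$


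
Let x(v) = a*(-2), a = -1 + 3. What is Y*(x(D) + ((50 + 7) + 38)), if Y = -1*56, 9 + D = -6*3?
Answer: -5096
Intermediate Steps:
a = 2
D = -27 (D = -9 - 6*3 = -9 - 18 = -27)
x(v) = -4 (x(v) = 2*(-2) = -4)
Y = -56
Y*(x(D) + ((50 + 7) + 38)) = -56*(-4 + ((50 + 7) + 38)) = -56*(-4 + (57 + 38)) = -56*(-4 + 95) = -56*91 = -5096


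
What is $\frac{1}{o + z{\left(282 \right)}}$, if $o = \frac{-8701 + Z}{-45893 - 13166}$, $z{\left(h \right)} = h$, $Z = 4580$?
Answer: $\frac{4543}{1281443} \approx 0.0035452$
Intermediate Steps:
$o = \frac{317}{4543}$ ($o = \frac{-8701 + 4580}{-45893 - 13166} = - \frac{4121}{-59059} = \left(-4121\right) \left(- \frac{1}{59059}\right) = \frac{317}{4543} \approx 0.069778$)
$\frac{1}{o + z{\left(282 \right)}} = \frac{1}{\frac{317}{4543} + 282} = \frac{1}{\frac{1281443}{4543}} = \frac{4543}{1281443}$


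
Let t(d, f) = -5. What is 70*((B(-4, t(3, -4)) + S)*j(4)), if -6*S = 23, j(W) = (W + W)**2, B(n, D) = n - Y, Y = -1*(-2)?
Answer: -132160/3 ≈ -44053.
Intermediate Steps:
Y = 2
B(n, D) = -2 + n (B(n, D) = n - 1*2 = n - 2 = -2 + n)
j(W) = 4*W**2 (j(W) = (2*W)**2 = 4*W**2)
S = -23/6 (S = -1/6*23 = -23/6 ≈ -3.8333)
70*((B(-4, t(3, -4)) + S)*j(4)) = 70*(((-2 - 4) - 23/6)*(4*4**2)) = 70*((-6 - 23/6)*(4*16)) = 70*(-59/6*64) = 70*(-1888/3) = -132160/3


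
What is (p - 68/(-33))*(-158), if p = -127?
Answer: 651434/33 ≈ 19740.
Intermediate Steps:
(p - 68/(-33))*(-158) = (-127 - 68/(-33))*(-158) = (-127 - 68*(-1/33))*(-158) = (-127 + 68/33)*(-158) = -4123/33*(-158) = 651434/33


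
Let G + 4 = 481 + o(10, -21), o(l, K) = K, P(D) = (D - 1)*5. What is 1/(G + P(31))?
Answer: 1/606 ≈ 0.0016502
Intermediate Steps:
P(D) = -5 + 5*D (P(D) = (-1 + D)*5 = -5 + 5*D)
G = 456 (G = -4 + (481 - 21) = -4 + 460 = 456)
1/(G + P(31)) = 1/(456 + (-5 + 5*31)) = 1/(456 + (-5 + 155)) = 1/(456 + 150) = 1/606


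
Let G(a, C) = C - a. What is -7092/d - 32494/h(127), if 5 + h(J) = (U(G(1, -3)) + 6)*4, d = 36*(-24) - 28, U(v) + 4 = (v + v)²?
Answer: -969565/8251 ≈ -117.51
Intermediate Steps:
U(v) = -4 + 4*v² (U(v) = -4 + (v + v)² = -4 + (2*v)² = -4 + 4*v²)
d = -892 (d = -864 - 28 = -892)
h(J) = 259 (h(J) = -5 + ((-4 + 4*(-3 - 1*1)²) + 6)*4 = -5 + ((-4 + 4*(-3 - 1)²) + 6)*4 = -5 + ((-4 + 4*(-4)²) + 6)*4 = -5 + ((-4 + 4*16) + 6)*4 = -5 + ((-4 + 64) + 6)*4 = -5 + (60 + 6)*4 = -5 + 66*4 = -5 + 264 = 259)
-7092/d - 32494/h(127) = -7092/(-892) - 32494/259 = -7092*(-1/892) - 32494*1/259 = 1773/223 - 4642/37 = -969565/8251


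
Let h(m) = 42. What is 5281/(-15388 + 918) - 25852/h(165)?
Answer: -187150121/303870 ≈ -615.89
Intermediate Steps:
5281/(-15388 + 918) - 25852/h(165) = 5281/(-15388 + 918) - 25852/42 = 5281/(-14470) - 25852*1/42 = 5281*(-1/14470) - 12926/21 = -5281/14470 - 12926/21 = -187150121/303870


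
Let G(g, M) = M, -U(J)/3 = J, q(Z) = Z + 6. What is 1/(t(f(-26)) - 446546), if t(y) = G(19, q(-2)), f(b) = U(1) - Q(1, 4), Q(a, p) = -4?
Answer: -1/446542 ≈ -2.2394e-6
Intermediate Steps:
q(Z) = 6 + Z
U(J) = -3*J
f(b) = 1 (f(b) = -3*1 - 1*(-4) = -3 + 4 = 1)
t(y) = 4 (t(y) = 6 - 2 = 4)
1/(t(f(-26)) - 446546) = 1/(4 - 446546) = 1/(-446542) = -1/446542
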